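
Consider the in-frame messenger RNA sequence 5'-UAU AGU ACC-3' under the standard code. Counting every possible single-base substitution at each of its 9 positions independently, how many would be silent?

5

Codon 1 (UAU, Tyr): 1 synonymous substitution.
Codon 2 (AGU, Ser): 1 synonymous substitution.
Codon 3 (ACC, Thr): 3 synonymous substitutions.
Total: 1 + 1 + 3 = 5.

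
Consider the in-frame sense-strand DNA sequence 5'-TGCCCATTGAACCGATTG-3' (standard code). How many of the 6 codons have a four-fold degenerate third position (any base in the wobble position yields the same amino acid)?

Codon 1 TGC (Cys): third position 2-fold.
Codon 2 CCA (Pro): third position 4-fold.
Codon 3 TTG (Leu): third position 2-fold.
Codon 4 AAC (Asn): third position 2-fold.
Codon 5 CGA (Arg): third position 4-fold.
Codon 6 TTG (Leu): third position 2-fold.
Four-fold degenerate third positions: 2.

2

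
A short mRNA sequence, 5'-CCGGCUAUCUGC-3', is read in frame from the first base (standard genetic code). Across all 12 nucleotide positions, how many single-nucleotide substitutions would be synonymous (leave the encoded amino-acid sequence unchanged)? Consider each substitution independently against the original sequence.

9

Codon 1 (CCG, Pro): 3 synonymous substitutions.
Codon 2 (GCU, Ala): 3 synonymous substitutions.
Codon 3 (AUC, Ile): 2 synonymous substitutions.
Codon 4 (UGC, Cys): 1 synonymous substitution.
Total: 3 + 3 + 2 + 1 = 9.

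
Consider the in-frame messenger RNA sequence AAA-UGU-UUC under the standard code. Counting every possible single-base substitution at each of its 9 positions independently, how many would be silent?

Codon 1 (AAA, Lys): 1 synonymous substitution.
Codon 2 (UGU, Cys): 1 synonymous substitution.
Codon 3 (UUC, Phe): 1 synonymous substitution.
Total: 1 + 1 + 1 = 3.

3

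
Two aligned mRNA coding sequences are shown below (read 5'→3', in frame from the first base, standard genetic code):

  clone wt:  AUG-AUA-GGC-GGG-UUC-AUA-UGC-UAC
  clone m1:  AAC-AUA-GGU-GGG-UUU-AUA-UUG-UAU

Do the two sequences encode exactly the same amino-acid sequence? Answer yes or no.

no

Codon 1: AUG Met / AAC Asn — nonsynonymous.
Codon 2: AUA Ile / AUA Ile — identical.
Codon 3: GGC Gly / GGU Gly — synonymous.
Codon 4: GGG Gly / GGG Gly — identical.
Codon 5: UUC Phe / UUU Phe — synonymous.
Codon 6: AUA Ile / AUA Ile — identical.
Codon 7: UGC Cys / UUG Leu — nonsynonymous.
Codon 8: UAC Tyr / UAU Tyr — synonymous.
Nonsynonymous differences: 2 → different protein.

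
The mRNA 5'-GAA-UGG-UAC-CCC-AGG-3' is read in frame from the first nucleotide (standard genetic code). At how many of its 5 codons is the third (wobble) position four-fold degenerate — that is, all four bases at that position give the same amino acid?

1

Codon 1 GAA (Glu): third position 2-fold.
Codon 2 UGG (Trp): third position 1-fold.
Codon 3 UAC (Tyr): third position 2-fold.
Codon 4 CCC (Pro): third position 4-fold.
Codon 5 AGG (Arg): third position 2-fold.
Four-fold degenerate third positions: 1.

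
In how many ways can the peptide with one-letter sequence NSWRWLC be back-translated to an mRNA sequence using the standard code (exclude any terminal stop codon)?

864

Asn: 2 codons.
Ser: 6 codons.
Trp: 1 codon.
Arg: 6 codons.
Trp: 1 codon.
Leu: 6 codons.
Cys: 2 codons.
2 × 6 × 1 × 6 × 1 × 6 × 2 = 864.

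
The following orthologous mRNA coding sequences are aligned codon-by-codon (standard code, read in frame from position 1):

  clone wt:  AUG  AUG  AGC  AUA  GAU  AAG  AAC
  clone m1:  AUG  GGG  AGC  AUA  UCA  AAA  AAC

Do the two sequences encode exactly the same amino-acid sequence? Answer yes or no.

Codon 1: AUG Met / AUG Met — identical.
Codon 2: AUG Met / GGG Gly — nonsynonymous.
Codon 3: AGC Ser / AGC Ser — identical.
Codon 4: AUA Ile / AUA Ile — identical.
Codon 5: GAU Asp / UCA Ser — nonsynonymous.
Codon 6: AAG Lys / AAA Lys — synonymous.
Codon 7: AAC Asn / AAC Asn — identical.
Nonsynonymous differences: 2 → different protein.

no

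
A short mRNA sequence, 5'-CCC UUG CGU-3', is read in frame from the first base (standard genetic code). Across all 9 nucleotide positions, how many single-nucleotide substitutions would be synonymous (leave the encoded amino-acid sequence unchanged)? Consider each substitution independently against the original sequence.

8

Codon 1 (CCC, Pro): 3 synonymous substitutions.
Codon 2 (UUG, Leu): 2 synonymous substitutions.
Codon 3 (CGU, Arg): 3 synonymous substitutions.
Total: 3 + 2 + 3 = 8.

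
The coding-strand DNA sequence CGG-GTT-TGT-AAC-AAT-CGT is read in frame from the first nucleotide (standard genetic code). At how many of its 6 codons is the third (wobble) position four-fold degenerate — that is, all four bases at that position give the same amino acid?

Codon 1 CGG (Arg): third position 4-fold.
Codon 2 GTT (Val): third position 4-fold.
Codon 3 TGT (Cys): third position 2-fold.
Codon 4 AAC (Asn): third position 2-fold.
Codon 5 AAT (Asn): third position 2-fold.
Codon 6 CGT (Arg): third position 4-fold.
Four-fold degenerate third positions: 3.

3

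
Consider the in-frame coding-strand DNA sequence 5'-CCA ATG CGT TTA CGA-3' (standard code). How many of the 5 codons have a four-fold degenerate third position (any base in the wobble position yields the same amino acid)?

3

Codon 1 CCA (Pro): third position 4-fold.
Codon 2 ATG (Met): third position 1-fold.
Codon 3 CGT (Arg): third position 4-fold.
Codon 4 TTA (Leu): third position 2-fold.
Codon 5 CGA (Arg): third position 4-fold.
Four-fold degenerate third positions: 3.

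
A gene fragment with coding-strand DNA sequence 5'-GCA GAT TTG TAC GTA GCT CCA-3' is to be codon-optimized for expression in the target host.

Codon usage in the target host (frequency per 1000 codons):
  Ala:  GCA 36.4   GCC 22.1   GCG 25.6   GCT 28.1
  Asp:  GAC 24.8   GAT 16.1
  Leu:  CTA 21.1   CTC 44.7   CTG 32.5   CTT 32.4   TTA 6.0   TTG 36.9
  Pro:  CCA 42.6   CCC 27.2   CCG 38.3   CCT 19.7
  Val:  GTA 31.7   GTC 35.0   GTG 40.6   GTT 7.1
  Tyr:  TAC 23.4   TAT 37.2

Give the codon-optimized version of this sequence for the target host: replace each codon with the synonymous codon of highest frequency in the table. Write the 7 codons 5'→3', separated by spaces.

GCA GAC CTC TAT GTG GCA CCA

Codon 1 (Ala): best is GCA at 36.4.
Codon 2 (Asp): best is GAC at 24.8.
Codon 3 (Leu): best is CTC at 44.7.
Codon 4 (Tyr): best is TAT at 37.2.
Codon 5 (Val): best is GTG at 40.6.
Codon 6 (Ala): best is GCA at 36.4.
Codon 7 (Pro): best is CCA at 42.6.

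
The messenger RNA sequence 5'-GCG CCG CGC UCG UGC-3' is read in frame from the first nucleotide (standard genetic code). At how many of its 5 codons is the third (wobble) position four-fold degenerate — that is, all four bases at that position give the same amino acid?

Codon 1 GCG (Ala): third position 4-fold.
Codon 2 CCG (Pro): third position 4-fold.
Codon 3 CGC (Arg): third position 4-fold.
Codon 4 UCG (Ser): third position 4-fold.
Codon 5 UGC (Cys): third position 2-fold.
Four-fold degenerate third positions: 4.

4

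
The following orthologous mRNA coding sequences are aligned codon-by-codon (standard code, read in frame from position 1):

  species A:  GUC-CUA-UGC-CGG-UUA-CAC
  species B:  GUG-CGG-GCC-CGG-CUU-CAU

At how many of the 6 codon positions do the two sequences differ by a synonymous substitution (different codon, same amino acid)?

Codon 1: GUC Val / GUG Val — synonymous.
Codon 2: CUA Leu / CGG Arg — nonsynonymous.
Codon 3: UGC Cys / GCC Ala — nonsynonymous.
Codon 4: CGG Arg / CGG Arg — identical.
Codon 5: UUA Leu / CUU Leu — synonymous.
Codon 6: CAC His / CAU His — synonymous.
Synonymous differences: 3.

3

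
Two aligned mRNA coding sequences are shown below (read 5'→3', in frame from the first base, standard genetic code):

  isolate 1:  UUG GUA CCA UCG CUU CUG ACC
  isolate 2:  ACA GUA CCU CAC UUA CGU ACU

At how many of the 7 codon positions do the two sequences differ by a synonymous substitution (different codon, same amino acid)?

3

Codon 1: UUG Leu / ACA Thr — nonsynonymous.
Codon 2: GUA Val / GUA Val — identical.
Codon 3: CCA Pro / CCU Pro — synonymous.
Codon 4: UCG Ser / CAC His — nonsynonymous.
Codon 5: CUU Leu / UUA Leu — synonymous.
Codon 6: CUG Leu / CGU Arg — nonsynonymous.
Codon 7: ACC Thr / ACU Thr — synonymous.
Synonymous differences: 3.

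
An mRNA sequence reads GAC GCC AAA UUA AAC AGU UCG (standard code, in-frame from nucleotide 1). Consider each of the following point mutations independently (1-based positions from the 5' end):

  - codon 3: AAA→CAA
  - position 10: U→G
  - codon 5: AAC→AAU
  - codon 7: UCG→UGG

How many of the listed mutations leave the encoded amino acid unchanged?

1

Codon 3: AAA (Lys) → CAA (Gln) — missense.
Codon 4: UUA (Leu) → GUA (Val) — missense.
Codon 5: AAC (Asn) → AAU (Asn) — synonymous.
Codon 7: UCG (Ser) → UGG (Trp) — missense.
Synonymous: 1 of 4.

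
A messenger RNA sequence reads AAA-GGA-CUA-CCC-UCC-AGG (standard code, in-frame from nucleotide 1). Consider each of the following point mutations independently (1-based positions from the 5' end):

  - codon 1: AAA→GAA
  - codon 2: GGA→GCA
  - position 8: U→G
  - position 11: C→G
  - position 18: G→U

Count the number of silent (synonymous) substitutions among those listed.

0

Codon 1: AAA (Lys) → GAA (Glu) — missense.
Codon 2: GGA (Gly) → GCA (Ala) — missense.
Codon 3: CUA (Leu) → CGA (Arg) — missense.
Codon 4: CCC (Pro) → CGC (Arg) — missense.
Codon 6: AGG (Arg) → AGU (Ser) — missense.
Synonymous: 0 of 5.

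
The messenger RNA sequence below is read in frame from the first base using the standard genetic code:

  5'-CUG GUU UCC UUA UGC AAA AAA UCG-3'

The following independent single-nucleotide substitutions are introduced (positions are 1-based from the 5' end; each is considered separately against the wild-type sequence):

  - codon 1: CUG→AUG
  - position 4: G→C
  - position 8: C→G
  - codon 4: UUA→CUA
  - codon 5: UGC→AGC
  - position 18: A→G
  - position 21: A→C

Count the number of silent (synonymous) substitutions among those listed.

Codon 1: CUG (Leu) → AUG (Met) — missense.
Codon 2: GUU (Val) → CUU (Leu) — missense.
Codon 3: UCC (Ser) → UGC (Cys) — missense.
Codon 4: UUA (Leu) → CUA (Leu) — synonymous.
Codon 5: UGC (Cys) → AGC (Ser) — missense.
Codon 6: AAA (Lys) → AAG (Lys) — synonymous.
Codon 7: AAA (Lys) → AAC (Asn) — missense.
Synonymous: 2 of 7.

2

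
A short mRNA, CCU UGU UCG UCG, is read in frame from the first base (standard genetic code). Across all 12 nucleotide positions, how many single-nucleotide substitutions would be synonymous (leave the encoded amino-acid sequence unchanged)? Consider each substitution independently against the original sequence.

Codon 1 (CCU, Pro): 3 synonymous substitutions.
Codon 2 (UGU, Cys): 1 synonymous substitution.
Codon 3 (UCG, Ser): 3 synonymous substitutions.
Codon 4 (UCG, Ser): 3 synonymous substitutions.
Total: 3 + 1 + 3 + 3 = 10.

10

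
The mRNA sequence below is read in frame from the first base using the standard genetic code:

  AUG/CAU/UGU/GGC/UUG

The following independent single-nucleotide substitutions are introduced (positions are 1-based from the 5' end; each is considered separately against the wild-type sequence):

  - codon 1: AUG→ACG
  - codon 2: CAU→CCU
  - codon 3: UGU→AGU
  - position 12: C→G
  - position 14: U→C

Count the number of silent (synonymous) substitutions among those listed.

Codon 1: AUG (Met) → ACG (Thr) — missense.
Codon 2: CAU (His) → CCU (Pro) — missense.
Codon 3: UGU (Cys) → AGU (Ser) — missense.
Codon 4: GGC (Gly) → GGG (Gly) — synonymous.
Codon 5: UUG (Leu) → UCG (Ser) — missense.
Synonymous: 1 of 5.

1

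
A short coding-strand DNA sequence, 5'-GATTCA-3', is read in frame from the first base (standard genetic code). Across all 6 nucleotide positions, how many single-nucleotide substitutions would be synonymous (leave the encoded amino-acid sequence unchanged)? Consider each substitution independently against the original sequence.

4

Codon 1 (GAT, Asp): 1 synonymous substitution.
Codon 2 (TCA, Ser): 3 synonymous substitutions.
Total: 1 + 3 = 4.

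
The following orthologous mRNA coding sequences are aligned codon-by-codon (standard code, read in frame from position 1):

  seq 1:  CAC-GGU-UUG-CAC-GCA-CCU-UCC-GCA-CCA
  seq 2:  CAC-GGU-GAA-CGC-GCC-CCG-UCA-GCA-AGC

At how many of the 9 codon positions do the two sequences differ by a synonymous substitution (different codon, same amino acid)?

3

Codon 1: CAC His / CAC His — identical.
Codon 2: GGU Gly / GGU Gly — identical.
Codon 3: UUG Leu / GAA Glu — nonsynonymous.
Codon 4: CAC His / CGC Arg — nonsynonymous.
Codon 5: GCA Ala / GCC Ala — synonymous.
Codon 6: CCU Pro / CCG Pro — synonymous.
Codon 7: UCC Ser / UCA Ser — synonymous.
Codon 8: GCA Ala / GCA Ala — identical.
Codon 9: CCA Pro / AGC Ser — nonsynonymous.
Synonymous differences: 3.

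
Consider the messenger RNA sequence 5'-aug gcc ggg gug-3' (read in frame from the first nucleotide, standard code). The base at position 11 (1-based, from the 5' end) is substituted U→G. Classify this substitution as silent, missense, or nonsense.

Position 11 falls in codon 4: GUG → Val.
After the substitution the codon is GGG → Gly.
Val ≠ Gly, so this is a missense mutation.

missense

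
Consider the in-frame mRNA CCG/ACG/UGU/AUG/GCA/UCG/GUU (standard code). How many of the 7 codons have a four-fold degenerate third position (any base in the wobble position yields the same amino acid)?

5

Codon 1 CCG (Pro): third position 4-fold.
Codon 2 ACG (Thr): third position 4-fold.
Codon 3 UGU (Cys): third position 2-fold.
Codon 4 AUG (Met): third position 1-fold.
Codon 5 GCA (Ala): third position 4-fold.
Codon 6 UCG (Ser): third position 4-fold.
Codon 7 GUU (Val): third position 4-fold.
Four-fold degenerate third positions: 5.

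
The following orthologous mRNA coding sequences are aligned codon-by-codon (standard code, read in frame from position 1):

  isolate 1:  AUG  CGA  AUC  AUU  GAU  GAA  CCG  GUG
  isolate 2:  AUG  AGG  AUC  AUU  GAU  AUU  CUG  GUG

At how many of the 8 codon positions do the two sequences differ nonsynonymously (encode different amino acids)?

Codon 1: AUG Met / AUG Met — identical.
Codon 2: CGA Arg / AGG Arg — synonymous.
Codon 3: AUC Ile / AUC Ile — identical.
Codon 4: AUU Ile / AUU Ile — identical.
Codon 5: GAU Asp / GAU Asp — identical.
Codon 6: GAA Glu / AUU Ile — nonsynonymous.
Codon 7: CCG Pro / CUG Leu — nonsynonymous.
Codon 8: GUG Val / GUG Val — identical.
Nonsynonymous differences: 2.

2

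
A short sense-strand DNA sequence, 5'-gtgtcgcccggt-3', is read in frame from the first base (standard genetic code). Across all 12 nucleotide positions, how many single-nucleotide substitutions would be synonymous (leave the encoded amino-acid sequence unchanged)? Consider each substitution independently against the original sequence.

12

Codon 1 (GTG, Val): 3 synonymous substitutions.
Codon 2 (TCG, Ser): 3 synonymous substitutions.
Codon 3 (CCC, Pro): 3 synonymous substitutions.
Codon 4 (GGT, Gly): 3 synonymous substitutions.
Total: 3 + 3 + 3 + 3 = 12.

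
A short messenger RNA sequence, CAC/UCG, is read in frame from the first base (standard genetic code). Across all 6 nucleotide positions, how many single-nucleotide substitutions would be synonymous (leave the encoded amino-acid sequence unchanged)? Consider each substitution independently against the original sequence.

4

Codon 1 (CAC, His): 1 synonymous substitution.
Codon 2 (UCG, Ser): 3 synonymous substitutions.
Total: 1 + 3 = 4.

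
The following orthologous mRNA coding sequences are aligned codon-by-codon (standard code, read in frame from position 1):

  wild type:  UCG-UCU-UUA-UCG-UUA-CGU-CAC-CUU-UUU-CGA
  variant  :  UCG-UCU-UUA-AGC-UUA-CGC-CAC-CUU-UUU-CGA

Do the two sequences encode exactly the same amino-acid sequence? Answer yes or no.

yes

Codon 1: UCG Ser / UCG Ser — identical.
Codon 2: UCU Ser / UCU Ser — identical.
Codon 3: UUA Leu / UUA Leu — identical.
Codon 4: UCG Ser / AGC Ser — synonymous.
Codon 5: UUA Leu / UUA Leu — identical.
Codon 6: CGU Arg / CGC Arg — synonymous.
Codon 7: CAC His / CAC His — identical.
Codon 8: CUU Leu / CUU Leu — identical.
Codon 9: UUU Phe / UUU Phe — identical.
Codon 10: CGA Arg / CGA Arg — identical.
Nonsynonymous differences: 0 → same protein.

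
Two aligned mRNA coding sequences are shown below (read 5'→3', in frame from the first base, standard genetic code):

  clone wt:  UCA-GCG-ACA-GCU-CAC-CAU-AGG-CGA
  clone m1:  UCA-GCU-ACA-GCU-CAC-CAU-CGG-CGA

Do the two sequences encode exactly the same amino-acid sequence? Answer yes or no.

Codon 1: UCA Ser / UCA Ser — identical.
Codon 2: GCG Ala / GCU Ala — synonymous.
Codon 3: ACA Thr / ACA Thr — identical.
Codon 4: GCU Ala / GCU Ala — identical.
Codon 5: CAC His / CAC His — identical.
Codon 6: CAU His / CAU His — identical.
Codon 7: AGG Arg / CGG Arg — synonymous.
Codon 8: CGA Arg / CGA Arg — identical.
Nonsynonymous differences: 0 → same protein.

yes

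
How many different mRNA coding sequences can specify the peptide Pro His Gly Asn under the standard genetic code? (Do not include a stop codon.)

64

Pro: 4 codons.
His: 2 codons.
Gly: 4 codons.
Asn: 2 codons.
4 × 2 × 4 × 2 = 64.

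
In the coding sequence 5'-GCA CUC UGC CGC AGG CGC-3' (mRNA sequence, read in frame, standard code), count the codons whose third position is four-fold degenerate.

4

Codon 1 GCA (Ala): third position 4-fold.
Codon 2 CUC (Leu): third position 4-fold.
Codon 3 UGC (Cys): third position 2-fold.
Codon 4 CGC (Arg): third position 4-fold.
Codon 5 AGG (Arg): third position 2-fold.
Codon 6 CGC (Arg): third position 4-fold.
Four-fold degenerate third positions: 4.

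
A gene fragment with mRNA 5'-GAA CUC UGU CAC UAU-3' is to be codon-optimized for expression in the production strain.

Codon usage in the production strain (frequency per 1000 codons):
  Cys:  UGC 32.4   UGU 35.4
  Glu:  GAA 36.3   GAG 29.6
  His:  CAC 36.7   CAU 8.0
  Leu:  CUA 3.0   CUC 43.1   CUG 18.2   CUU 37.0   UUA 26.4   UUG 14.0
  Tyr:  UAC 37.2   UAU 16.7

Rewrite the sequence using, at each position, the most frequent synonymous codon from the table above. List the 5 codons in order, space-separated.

GAA CUC UGU CAC UAC

Codon 1 (Glu): best is GAA at 36.3.
Codon 2 (Leu): best is CUC at 43.1.
Codon 3 (Cys): best is UGU at 35.4.
Codon 4 (His): best is CAC at 36.7.
Codon 5 (Tyr): best is UAC at 37.2.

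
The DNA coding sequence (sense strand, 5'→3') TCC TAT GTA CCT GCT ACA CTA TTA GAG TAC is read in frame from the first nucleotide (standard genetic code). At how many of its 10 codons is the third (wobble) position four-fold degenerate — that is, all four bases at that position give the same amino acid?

Codon 1 TCC (Ser): third position 4-fold.
Codon 2 TAT (Tyr): third position 2-fold.
Codon 3 GTA (Val): third position 4-fold.
Codon 4 CCT (Pro): third position 4-fold.
Codon 5 GCT (Ala): third position 4-fold.
Codon 6 ACA (Thr): third position 4-fold.
Codon 7 CTA (Leu): third position 4-fold.
Codon 8 TTA (Leu): third position 2-fold.
Codon 9 GAG (Glu): third position 2-fold.
Codon 10 TAC (Tyr): third position 2-fold.
Four-fold degenerate third positions: 6.

6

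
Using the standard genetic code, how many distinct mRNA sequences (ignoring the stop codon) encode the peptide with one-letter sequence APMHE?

Ala: 4 codons.
Pro: 4 codons.
Met: 1 codon.
His: 2 codons.
Glu: 2 codons.
4 × 4 × 1 × 2 × 2 = 64.

64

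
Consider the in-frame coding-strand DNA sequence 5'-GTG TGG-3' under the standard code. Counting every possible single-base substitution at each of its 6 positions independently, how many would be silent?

3

Codon 1 (GTG, Val): 3 synonymous substitutions.
Codon 2 (TGG, Trp): 0 synonymous substitutions.
Total: 3 + 0 = 3.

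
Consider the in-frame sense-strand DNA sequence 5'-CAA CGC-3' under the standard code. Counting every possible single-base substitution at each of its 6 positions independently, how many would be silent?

4

Codon 1 (CAA, Gln): 1 synonymous substitution.
Codon 2 (CGC, Arg): 3 synonymous substitutions.
Total: 1 + 3 = 4.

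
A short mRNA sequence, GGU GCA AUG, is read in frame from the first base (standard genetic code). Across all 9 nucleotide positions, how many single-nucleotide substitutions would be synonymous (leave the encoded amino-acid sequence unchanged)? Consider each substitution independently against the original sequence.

6

Codon 1 (GGU, Gly): 3 synonymous substitutions.
Codon 2 (GCA, Ala): 3 synonymous substitutions.
Codon 3 (AUG, Met): 0 synonymous substitutions.
Total: 3 + 3 + 0 = 6.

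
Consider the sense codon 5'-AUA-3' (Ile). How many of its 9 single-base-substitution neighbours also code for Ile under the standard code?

Position 1: none → 0 synonymous.
Position 2: none → 0 synonymous.
Position 3: AUU, AUC → 2 synonymous.
Total: 0 + 0 + 2 = 2.

2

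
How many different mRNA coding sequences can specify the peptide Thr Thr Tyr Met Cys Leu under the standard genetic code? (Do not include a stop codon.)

384

Thr: 4 codons.
Thr: 4 codons.
Tyr: 2 codons.
Met: 1 codon.
Cys: 2 codons.
Leu: 6 codons.
4 × 4 × 2 × 1 × 2 × 6 = 384.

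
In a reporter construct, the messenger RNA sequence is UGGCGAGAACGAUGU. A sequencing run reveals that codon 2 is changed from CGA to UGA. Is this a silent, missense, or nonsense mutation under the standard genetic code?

Position 4 falls in codon 2: CGA → Arg.
After the substitution the codon is UGA → Stop.
The new codon is a stop codon, so this is a nonsense mutation.

nonsense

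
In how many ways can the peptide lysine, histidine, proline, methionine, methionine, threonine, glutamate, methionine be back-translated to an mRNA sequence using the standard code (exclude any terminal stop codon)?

128

Lys: 2 codons.
His: 2 codons.
Pro: 4 codons.
Met: 1 codon.
Met: 1 codon.
Thr: 4 codons.
Glu: 2 codons.
Met: 1 codon.
2 × 2 × 4 × 1 × 1 × 4 × 2 × 1 = 128.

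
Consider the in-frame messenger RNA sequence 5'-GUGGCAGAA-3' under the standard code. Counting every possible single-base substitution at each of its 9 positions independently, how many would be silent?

Codon 1 (GUG, Val): 3 synonymous substitutions.
Codon 2 (GCA, Ala): 3 synonymous substitutions.
Codon 3 (GAA, Glu): 1 synonymous substitution.
Total: 3 + 3 + 1 = 7.

7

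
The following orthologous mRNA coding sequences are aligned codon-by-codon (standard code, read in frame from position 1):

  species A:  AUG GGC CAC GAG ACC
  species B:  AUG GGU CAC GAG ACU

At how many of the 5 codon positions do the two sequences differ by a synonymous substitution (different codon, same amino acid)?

2

Codon 1: AUG Met / AUG Met — identical.
Codon 2: GGC Gly / GGU Gly — synonymous.
Codon 3: CAC His / CAC His — identical.
Codon 4: GAG Glu / GAG Glu — identical.
Codon 5: ACC Thr / ACU Thr — synonymous.
Synonymous differences: 2.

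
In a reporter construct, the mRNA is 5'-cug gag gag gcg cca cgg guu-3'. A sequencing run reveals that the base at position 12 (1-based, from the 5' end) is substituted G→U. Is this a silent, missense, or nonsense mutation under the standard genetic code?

silent

Position 12 falls in codon 4: GCG → Ala.
After the substitution the codon is GCU → Ala.
Both encode Ala, so the change is synonymous.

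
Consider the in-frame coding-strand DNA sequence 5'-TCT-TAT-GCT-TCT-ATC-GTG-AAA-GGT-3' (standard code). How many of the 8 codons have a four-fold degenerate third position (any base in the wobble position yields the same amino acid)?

5

Codon 1 TCT (Ser): third position 4-fold.
Codon 2 TAT (Tyr): third position 2-fold.
Codon 3 GCT (Ala): third position 4-fold.
Codon 4 TCT (Ser): third position 4-fold.
Codon 5 ATC (Ile): third position 3-fold.
Codon 6 GTG (Val): third position 4-fold.
Codon 7 AAA (Lys): third position 2-fold.
Codon 8 GGT (Gly): third position 4-fold.
Four-fold degenerate third positions: 5.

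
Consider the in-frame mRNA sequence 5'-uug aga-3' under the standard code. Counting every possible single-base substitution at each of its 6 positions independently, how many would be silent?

4

Codon 1 (UUG, Leu): 2 synonymous substitutions.
Codon 2 (AGA, Arg): 2 synonymous substitutions.
Total: 2 + 2 = 4.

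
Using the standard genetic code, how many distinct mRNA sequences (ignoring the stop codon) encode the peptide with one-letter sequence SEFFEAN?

Ser: 6 codons.
Glu: 2 codons.
Phe: 2 codons.
Phe: 2 codons.
Glu: 2 codons.
Ala: 4 codons.
Asn: 2 codons.
6 × 2 × 2 × 2 × 2 × 4 × 2 = 768.

768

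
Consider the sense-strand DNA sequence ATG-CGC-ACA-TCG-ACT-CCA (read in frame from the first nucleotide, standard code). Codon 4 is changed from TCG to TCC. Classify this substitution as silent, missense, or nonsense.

silent

Position 12 falls in codon 4: TCG → Ser.
After the substitution the codon is TCC → Ser.
Both encode Ser, so the change is synonymous.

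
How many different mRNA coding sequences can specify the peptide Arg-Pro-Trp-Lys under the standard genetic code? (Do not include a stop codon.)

Arg: 6 codons.
Pro: 4 codons.
Trp: 1 codon.
Lys: 2 codons.
6 × 4 × 1 × 2 = 48.

48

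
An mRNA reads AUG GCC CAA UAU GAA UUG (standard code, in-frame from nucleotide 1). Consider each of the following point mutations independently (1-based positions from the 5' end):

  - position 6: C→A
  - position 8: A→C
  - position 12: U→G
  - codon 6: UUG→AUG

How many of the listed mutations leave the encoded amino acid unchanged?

Codon 2: GCC (Ala) → GCA (Ala) — synonymous.
Codon 3: CAA (Gln) → CCA (Pro) — missense.
Codon 4: UAU (Tyr) → UAG (Stop) — nonsense.
Codon 6: UUG (Leu) → AUG (Met) — missense.
Synonymous: 1 of 4.

1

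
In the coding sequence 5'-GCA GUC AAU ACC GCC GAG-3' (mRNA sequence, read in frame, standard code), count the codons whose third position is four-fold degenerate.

4

Codon 1 GCA (Ala): third position 4-fold.
Codon 2 GUC (Val): third position 4-fold.
Codon 3 AAU (Asn): third position 2-fold.
Codon 4 ACC (Thr): third position 4-fold.
Codon 5 GCC (Ala): third position 4-fold.
Codon 6 GAG (Glu): third position 2-fold.
Four-fold degenerate third positions: 4.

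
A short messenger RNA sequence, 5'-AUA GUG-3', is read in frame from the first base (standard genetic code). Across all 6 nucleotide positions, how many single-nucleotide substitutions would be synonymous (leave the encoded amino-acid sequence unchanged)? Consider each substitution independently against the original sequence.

5

Codon 1 (AUA, Ile): 2 synonymous substitutions.
Codon 2 (GUG, Val): 3 synonymous substitutions.
Total: 2 + 3 = 5.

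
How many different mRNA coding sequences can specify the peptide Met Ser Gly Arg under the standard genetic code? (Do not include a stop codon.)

144

Met: 1 codon.
Ser: 6 codons.
Gly: 4 codons.
Arg: 6 codons.
1 × 6 × 4 × 6 = 144.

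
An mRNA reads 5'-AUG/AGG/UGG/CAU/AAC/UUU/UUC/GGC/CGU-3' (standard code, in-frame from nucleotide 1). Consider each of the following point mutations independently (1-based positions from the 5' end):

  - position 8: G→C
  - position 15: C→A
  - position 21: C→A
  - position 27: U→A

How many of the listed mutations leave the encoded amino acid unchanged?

1

Codon 3: UGG (Trp) → UCG (Ser) — missense.
Codon 5: AAC (Asn) → AAA (Lys) — missense.
Codon 7: UUC (Phe) → UUA (Leu) — missense.
Codon 9: CGU (Arg) → CGA (Arg) — synonymous.
Synonymous: 1 of 4.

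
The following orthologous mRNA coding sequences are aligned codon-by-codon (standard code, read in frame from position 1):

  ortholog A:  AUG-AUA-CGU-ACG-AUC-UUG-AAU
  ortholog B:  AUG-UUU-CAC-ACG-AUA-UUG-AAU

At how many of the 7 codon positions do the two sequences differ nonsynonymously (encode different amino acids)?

Codon 1: AUG Met / AUG Met — identical.
Codon 2: AUA Ile / UUU Phe — nonsynonymous.
Codon 3: CGU Arg / CAC His — nonsynonymous.
Codon 4: ACG Thr / ACG Thr — identical.
Codon 5: AUC Ile / AUA Ile — synonymous.
Codon 6: UUG Leu / UUG Leu — identical.
Codon 7: AAU Asn / AAU Asn — identical.
Nonsynonymous differences: 2.

2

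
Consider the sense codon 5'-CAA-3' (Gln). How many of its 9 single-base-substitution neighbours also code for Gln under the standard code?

1

Position 1: none → 0 synonymous.
Position 2: none → 0 synonymous.
Position 3: CAG → 1 synonymous.
Total: 0 + 0 + 1 = 1.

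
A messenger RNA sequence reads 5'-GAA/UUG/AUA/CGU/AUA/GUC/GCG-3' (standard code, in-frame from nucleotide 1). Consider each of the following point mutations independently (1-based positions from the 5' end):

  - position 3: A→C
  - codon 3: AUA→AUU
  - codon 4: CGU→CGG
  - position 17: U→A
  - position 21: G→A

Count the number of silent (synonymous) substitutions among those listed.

3

Codon 1: GAA (Glu) → GAC (Asp) — missense.
Codon 3: AUA (Ile) → AUU (Ile) — synonymous.
Codon 4: CGU (Arg) → CGG (Arg) — synonymous.
Codon 6: GUC (Val) → GAC (Asp) — missense.
Codon 7: GCG (Ala) → GCA (Ala) — synonymous.
Synonymous: 3 of 5.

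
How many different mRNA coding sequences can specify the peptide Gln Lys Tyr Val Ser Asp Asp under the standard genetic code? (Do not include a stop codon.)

Gln: 2 codons.
Lys: 2 codons.
Tyr: 2 codons.
Val: 4 codons.
Ser: 6 codons.
Asp: 2 codons.
Asp: 2 codons.
2 × 2 × 2 × 4 × 6 × 2 × 2 = 768.

768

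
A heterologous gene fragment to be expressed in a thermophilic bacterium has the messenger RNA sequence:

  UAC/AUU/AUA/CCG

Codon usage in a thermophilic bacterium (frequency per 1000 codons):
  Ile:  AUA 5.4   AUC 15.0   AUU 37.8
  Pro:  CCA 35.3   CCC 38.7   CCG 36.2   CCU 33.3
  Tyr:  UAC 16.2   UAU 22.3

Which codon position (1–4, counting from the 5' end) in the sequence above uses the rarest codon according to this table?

3

Codon 1 UAC (Tyr): 16.2 per 1000.
Codon 2 AUU (Ile): 37.8 per 1000.
Codon 3 AUA (Ile): 5.4 per 1000.
Codon 4 CCG (Pro): 36.2 per 1000.
Lowest frequency is 5.4 at codon 3.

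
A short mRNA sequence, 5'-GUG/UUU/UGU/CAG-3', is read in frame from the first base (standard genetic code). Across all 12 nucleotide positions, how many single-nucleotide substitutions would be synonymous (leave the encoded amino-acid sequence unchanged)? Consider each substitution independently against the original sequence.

6

Codon 1 (GUG, Val): 3 synonymous substitutions.
Codon 2 (UUU, Phe): 1 synonymous substitution.
Codon 3 (UGU, Cys): 1 synonymous substitution.
Codon 4 (CAG, Gln): 1 synonymous substitution.
Total: 3 + 1 + 1 + 1 = 6.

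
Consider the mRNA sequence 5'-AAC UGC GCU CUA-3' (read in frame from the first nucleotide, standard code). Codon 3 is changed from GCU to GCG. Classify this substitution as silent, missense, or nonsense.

silent

Position 9 falls in codon 3: GCU → Ala.
After the substitution the codon is GCG → Ala.
Both encode Ala, so the change is synonymous.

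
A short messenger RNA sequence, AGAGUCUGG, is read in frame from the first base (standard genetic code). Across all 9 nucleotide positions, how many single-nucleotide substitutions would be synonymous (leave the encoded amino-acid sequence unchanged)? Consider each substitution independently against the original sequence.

5

Codon 1 (AGA, Arg): 2 synonymous substitutions.
Codon 2 (GUC, Val): 3 synonymous substitutions.
Codon 3 (UGG, Trp): 0 synonymous substitutions.
Total: 2 + 3 + 0 = 5.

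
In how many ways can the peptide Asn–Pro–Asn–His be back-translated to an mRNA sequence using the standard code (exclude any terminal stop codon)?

Asn: 2 codons.
Pro: 4 codons.
Asn: 2 codons.
His: 2 codons.
2 × 4 × 2 × 2 = 32.

32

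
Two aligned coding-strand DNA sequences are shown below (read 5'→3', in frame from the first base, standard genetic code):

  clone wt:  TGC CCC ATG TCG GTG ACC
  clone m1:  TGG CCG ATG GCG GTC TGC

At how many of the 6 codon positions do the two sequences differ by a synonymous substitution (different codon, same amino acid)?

2

Codon 1: TGC Cys / TGG Trp — nonsynonymous.
Codon 2: CCC Pro / CCG Pro — synonymous.
Codon 3: ATG Met / ATG Met — identical.
Codon 4: TCG Ser / GCG Ala — nonsynonymous.
Codon 5: GTG Val / GTC Val — synonymous.
Codon 6: ACC Thr / TGC Cys — nonsynonymous.
Synonymous differences: 2.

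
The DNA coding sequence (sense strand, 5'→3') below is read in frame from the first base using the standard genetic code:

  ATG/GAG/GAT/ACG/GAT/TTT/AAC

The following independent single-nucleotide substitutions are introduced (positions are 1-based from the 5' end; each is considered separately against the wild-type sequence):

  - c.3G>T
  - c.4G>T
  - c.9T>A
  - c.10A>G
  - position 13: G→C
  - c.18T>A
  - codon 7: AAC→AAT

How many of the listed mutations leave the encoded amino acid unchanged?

1

Codon 1: ATG (Met) → ATT (Ile) — missense.
Codon 2: GAG (Glu) → TAG (Stop) — nonsense.
Codon 3: GAT (Asp) → GAA (Glu) — missense.
Codon 4: ACG (Thr) → GCG (Ala) — missense.
Codon 5: GAT (Asp) → CAT (His) — missense.
Codon 6: TTT (Phe) → TTA (Leu) — missense.
Codon 7: AAC (Asn) → AAT (Asn) — synonymous.
Synonymous: 1 of 7.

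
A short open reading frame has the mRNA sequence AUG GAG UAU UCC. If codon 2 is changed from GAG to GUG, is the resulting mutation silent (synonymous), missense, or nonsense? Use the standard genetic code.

missense

Position 5 falls in codon 2: GAG → Glu.
After the substitution the codon is GUG → Val.
Glu ≠ Val, so this is a missense mutation.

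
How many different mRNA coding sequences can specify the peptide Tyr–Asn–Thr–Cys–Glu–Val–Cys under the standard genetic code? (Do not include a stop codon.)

512

Tyr: 2 codons.
Asn: 2 codons.
Thr: 4 codons.
Cys: 2 codons.
Glu: 2 codons.
Val: 4 codons.
Cys: 2 codons.
2 × 2 × 4 × 2 × 2 × 4 × 2 = 512.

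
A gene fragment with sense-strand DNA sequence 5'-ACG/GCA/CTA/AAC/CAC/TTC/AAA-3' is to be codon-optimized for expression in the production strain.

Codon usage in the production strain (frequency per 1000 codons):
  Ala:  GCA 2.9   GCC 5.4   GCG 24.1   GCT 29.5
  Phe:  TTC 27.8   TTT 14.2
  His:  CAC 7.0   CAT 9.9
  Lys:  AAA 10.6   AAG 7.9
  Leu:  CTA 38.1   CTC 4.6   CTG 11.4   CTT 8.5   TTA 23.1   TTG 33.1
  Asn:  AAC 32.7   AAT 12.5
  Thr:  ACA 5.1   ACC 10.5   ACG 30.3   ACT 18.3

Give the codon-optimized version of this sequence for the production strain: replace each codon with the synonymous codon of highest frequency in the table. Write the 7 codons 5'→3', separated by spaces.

ACG GCT CTA AAC CAT TTC AAA

Codon 1 (Thr): best is ACG at 30.3.
Codon 2 (Ala): best is GCT at 29.5.
Codon 3 (Leu): best is CTA at 38.1.
Codon 4 (Asn): best is AAC at 32.7.
Codon 5 (His): best is CAT at 9.9.
Codon 6 (Phe): best is TTC at 27.8.
Codon 7 (Lys): best is AAA at 10.6.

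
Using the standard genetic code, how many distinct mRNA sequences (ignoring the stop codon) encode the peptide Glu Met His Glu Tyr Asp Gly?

Glu: 2 codons.
Met: 1 codon.
His: 2 codons.
Glu: 2 codons.
Tyr: 2 codons.
Asp: 2 codons.
Gly: 4 codons.
2 × 1 × 2 × 2 × 2 × 2 × 4 = 128.

128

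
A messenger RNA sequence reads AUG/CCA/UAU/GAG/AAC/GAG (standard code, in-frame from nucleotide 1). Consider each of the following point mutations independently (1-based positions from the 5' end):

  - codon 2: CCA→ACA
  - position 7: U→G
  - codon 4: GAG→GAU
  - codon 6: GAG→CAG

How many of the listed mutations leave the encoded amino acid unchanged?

Codon 2: CCA (Pro) → ACA (Thr) — missense.
Codon 3: UAU (Tyr) → GAU (Asp) — missense.
Codon 4: GAG (Glu) → GAU (Asp) — missense.
Codon 6: GAG (Glu) → CAG (Gln) — missense.
Synonymous: 0 of 4.

0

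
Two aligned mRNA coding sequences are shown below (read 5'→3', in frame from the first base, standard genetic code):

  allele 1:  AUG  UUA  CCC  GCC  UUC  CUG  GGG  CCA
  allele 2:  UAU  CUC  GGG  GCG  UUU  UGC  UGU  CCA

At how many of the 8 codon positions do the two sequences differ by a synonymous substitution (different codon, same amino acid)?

Codon 1: AUG Met / UAU Tyr — nonsynonymous.
Codon 2: UUA Leu / CUC Leu — synonymous.
Codon 3: CCC Pro / GGG Gly — nonsynonymous.
Codon 4: GCC Ala / GCG Ala — synonymous.
Codon 5: UUC Phe / UUU Phe — synonymous.
Codon 6: CUG Leu / UGC Cys — nonsynonymous.
Codon 7: GGG Gly / UGU Cys — nonsynonymous.
Codon 8: CCA Pro / CCA Pro — identical.
Synonymous differences: 3.

3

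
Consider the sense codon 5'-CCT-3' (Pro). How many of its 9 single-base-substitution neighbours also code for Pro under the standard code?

3

Position 1: none → 0 synonymous.
Position 2: none → 0 synonymous.
Position 3: CCC, CCA, CCG → 3 synonymous.
Total: 0 + 0 + 3 = 3.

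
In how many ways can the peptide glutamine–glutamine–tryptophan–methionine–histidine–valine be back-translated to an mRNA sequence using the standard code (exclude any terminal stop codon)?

Gln: 2 codons.
Gln: 2 codons.
Trp: 1 codon.
Met: 1 codon.
His: 2 codons.
Val: 4 codons.
2 × 2 × 1 × 1 × 2 × 4 = 32.

32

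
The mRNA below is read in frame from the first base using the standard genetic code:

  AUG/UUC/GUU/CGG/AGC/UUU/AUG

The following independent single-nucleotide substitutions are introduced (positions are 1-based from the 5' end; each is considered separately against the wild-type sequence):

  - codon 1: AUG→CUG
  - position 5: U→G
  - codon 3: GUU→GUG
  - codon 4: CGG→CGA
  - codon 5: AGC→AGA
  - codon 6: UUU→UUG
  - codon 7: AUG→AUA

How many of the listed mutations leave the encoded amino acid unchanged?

2

Codon 1: AUG (Met) → CUG (Leu) — missense.
Codon 2: UUC (Phe) → UGC (Cys) — missense.
Codon 3: GUU (Val) → GUG (Val) — synonymous.
Codon 4: CGG (Arg) → CGA (Arg) — synonymous.
Codon 5: AGC (Ser) → AGA (Arg) — missense.
Codon 6: UUU (Phe) → UUG (Leu) — missense.
Codon 7: AUG (Met) → AUA (Ile) — missense.
Synonymous: 2 of 7.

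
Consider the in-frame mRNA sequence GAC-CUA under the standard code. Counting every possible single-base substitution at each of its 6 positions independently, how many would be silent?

5

Codon 1 (GAC, Asp): 1 synonymous substitution.
Codon 2 (CUA, Leu): 4 synonymous substitutions.
Total: 1 + 4 = 5.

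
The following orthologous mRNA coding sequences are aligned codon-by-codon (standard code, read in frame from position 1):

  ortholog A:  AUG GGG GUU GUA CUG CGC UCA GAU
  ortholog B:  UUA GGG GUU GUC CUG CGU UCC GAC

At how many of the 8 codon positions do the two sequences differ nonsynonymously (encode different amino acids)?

Codon 1: AUG Met / UUA Leu — nonsynonymous.
Codon 2: GGG Gly / GGG Gly — identical.
Codon 3: GUU Val / GUU Val — identical.
Codon 4: GUA Val / GUC Val — synonymous.
Codon 5: CUG Leu / CUG Leu — identical.
Codon 6: CGC Arg / CGU Arg — synonymous.
Codon 7: UCA Ser / UCC Ser — synonymous.
Codon 8: GAU Asp / GAC Asp — synonymous.
Nonsynonymous differences: 1.

1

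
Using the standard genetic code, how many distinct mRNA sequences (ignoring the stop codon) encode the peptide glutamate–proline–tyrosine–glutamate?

Glu: 2 codons.
Pro: 4 codons.
Tyr: 2 codons.
Glu: 2 codons.
2 × 4 × 2 × 2 = 32.

32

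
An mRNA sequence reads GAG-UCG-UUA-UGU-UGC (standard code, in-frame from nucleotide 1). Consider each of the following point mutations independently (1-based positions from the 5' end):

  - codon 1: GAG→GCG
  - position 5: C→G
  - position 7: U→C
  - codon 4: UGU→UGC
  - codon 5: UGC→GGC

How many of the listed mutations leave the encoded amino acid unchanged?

2

Codon 1: GAG (Glu) → GCG (Ala) — missense.
Codon 2: UCG (Ser) → UGG (Trp) — missense.
Codon 3: UUA (Leu) → CUA (Leu) — synonymous.
Codon 4: UGU (Cys) → UGC (Cys) — synonymous.
Codon 5: UGC (Cys) → GGC (Gly) — missense.
Synonymous: 2 of 5.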